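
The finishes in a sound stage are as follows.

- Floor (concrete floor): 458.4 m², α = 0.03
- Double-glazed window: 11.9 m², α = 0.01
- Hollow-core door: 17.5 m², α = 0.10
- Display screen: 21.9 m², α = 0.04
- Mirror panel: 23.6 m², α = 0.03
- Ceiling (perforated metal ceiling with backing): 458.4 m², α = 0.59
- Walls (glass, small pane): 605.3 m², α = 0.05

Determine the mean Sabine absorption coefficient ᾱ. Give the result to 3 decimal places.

0.199

Total surface area S = 1597.0 m².
Weighted sum Σ Sα = 317.926.
ᾱ = 317.926 / 1597.0 = 0.199.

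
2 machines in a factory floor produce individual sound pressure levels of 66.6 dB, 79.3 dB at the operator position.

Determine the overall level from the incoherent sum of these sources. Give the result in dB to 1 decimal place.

79.5 dB

Converting to relative power and adding: 10^(66.6/10) + 10^(79.3/10) = 8.968e+07.
Back to dB: 10·log₁₀ Σ = 79.5 dB.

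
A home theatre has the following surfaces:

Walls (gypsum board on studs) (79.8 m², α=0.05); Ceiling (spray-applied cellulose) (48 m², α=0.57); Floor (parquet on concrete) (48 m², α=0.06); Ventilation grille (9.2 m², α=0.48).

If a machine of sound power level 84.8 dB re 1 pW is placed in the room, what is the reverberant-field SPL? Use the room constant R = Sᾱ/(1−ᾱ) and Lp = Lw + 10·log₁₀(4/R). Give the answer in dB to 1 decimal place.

73.9 dB

A = 38.646 sabins; S = 185.0 m².
ᾱ = 0.2089, so room constant R = A/(1−ᾱ) = 48.851 m².
Lp = 84.8 + 10·log₁₀(4/48.851) = 84.8 + (-10.87) = 73.9 dB.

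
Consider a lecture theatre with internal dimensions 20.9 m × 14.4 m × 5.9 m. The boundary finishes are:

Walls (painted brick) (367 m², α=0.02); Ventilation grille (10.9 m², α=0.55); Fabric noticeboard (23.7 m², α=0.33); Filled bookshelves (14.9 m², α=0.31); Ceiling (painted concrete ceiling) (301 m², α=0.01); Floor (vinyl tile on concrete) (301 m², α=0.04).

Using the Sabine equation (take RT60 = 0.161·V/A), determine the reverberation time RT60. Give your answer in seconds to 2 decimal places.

Equivalent absorption area: A = 367·0.02 + 10.9·0.55 + 23.7·0.33 + 14.9·0.31 + 301·0.01 + 301·0.04 = 40.825 m².
Volume V = 20.9 × 14.4 × 5.9 = 1775.664 m³.
T = 0.161 V/A = 0.161·1775.664/40.825 = 7.00 s.

7.00 sec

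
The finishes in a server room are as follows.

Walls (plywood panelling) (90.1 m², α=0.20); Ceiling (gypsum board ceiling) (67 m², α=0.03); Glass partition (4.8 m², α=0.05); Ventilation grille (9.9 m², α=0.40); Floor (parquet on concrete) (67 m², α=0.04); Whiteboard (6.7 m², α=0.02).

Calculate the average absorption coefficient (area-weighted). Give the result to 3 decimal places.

0.110

S = Σ Sᵢ = 90.1 + 67 + 4.8 + 9.9 + 67 + 6.7 = 245.5 m².
A = 90.1·0.20 + 67·0.03 + 4.8·0.05 + 9.9·0.40 + 67·0.04 + 6.7·0.02 = 27.044 sabins.
ᾱ = 27.044 / 245.5 = 0.110.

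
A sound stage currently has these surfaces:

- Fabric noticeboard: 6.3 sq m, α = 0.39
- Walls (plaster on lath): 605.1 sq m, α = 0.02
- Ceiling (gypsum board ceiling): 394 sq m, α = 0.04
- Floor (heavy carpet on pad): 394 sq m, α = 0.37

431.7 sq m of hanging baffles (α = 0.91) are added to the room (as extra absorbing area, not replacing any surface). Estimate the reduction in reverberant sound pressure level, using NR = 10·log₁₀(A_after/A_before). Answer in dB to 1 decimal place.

5.1 dB

Summing Sᵢαᵢ: 2.457 + 12.102 + 15.760 + 145.780 → A_before = 176.099 sabins.
Treatment contributes 431.7·0.91 = 392.847 sabins.
A_after = 176.099 + 392.847 = 568.946 sabins.
Reduction = 10 log₁₀(A_after/A_before) = 10 log₁₀(3.2308) = 5.1 dB.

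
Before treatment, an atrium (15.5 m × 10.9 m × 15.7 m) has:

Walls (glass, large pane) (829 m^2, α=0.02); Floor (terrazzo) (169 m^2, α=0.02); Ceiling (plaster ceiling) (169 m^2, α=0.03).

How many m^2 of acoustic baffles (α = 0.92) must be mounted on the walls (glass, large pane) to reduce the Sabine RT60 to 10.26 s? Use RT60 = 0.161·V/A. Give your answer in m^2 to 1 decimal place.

A₁ = Σ Sᵢαᵢ = 829·0.02 + 169·0.02 + 169·0.03 = 25.030 sabins.
V = 2652.515 m³. Target absorption A₂ = 0.161 × 2652.515 / 10.26 = 41.623 sabins.
ΔA needed = 41.623 − 25.030 = 16.593 sabins.
Net gain per m^2: Δα = 0.92 − 0.02 = 0.90.
Area = ΔA/Δα = 16.593/0.90 = 18.4 m^2.

18.4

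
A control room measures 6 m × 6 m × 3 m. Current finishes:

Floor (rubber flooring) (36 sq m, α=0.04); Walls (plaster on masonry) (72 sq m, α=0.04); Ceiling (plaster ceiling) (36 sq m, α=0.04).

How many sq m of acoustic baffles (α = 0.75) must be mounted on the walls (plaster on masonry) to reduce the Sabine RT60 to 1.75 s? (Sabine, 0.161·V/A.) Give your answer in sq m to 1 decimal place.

5.9

Equivalent absorption area: A₁ = 36*0.04 + 72*0.04 + 36*0.04 = 5.760 sq m.
Required A₂ = 0.161·108/1.75 = 9.936 sabins.
ΔA needed = 9.936 − 5.760 = 4.176 sabins.
Each sq m of panel replacing the walls (plaster on masonry) adds (0.75 − 0.04) = 0.71 sabins.
Area = ΔA/Δα = 4.176/0.71 = 5.9 sq m.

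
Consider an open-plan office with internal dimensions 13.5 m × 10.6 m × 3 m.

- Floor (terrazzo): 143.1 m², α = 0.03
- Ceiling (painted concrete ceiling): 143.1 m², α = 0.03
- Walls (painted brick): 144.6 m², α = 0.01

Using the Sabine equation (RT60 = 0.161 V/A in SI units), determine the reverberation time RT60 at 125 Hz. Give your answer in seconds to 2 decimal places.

Summing Sᵢαᵢ: 4.293 + 4.293 + 1.446 → A = 10.032 sabins.
Volume V = 13.5 × 10.6 × 3 = 429.3 m³.
T = 0.161 V/A = 0.161·429.3/10.032 = 6.89 s.

6.89 sec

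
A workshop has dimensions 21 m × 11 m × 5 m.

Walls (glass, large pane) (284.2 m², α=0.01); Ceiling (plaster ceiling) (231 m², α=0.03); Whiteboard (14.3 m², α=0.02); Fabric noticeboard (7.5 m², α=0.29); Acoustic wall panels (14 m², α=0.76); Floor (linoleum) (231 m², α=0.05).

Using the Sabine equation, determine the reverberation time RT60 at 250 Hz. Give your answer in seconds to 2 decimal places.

5.40 s

Total absorption A = 284.2×0.01 + 231×0.03 + 14.3×0.02 + 7.5×0.29 + 14×0.76 + 231×0.05
  = 2.842 + 6.930 + 0.286 + 2.175 + 10.640 + 11.550 = 34.423 m² sabins.
V = 21·11·5 = 1155 m³.
RT60 = 0.161 · V / A = 0.161 × 1155 / 34.423 = 5.40 s.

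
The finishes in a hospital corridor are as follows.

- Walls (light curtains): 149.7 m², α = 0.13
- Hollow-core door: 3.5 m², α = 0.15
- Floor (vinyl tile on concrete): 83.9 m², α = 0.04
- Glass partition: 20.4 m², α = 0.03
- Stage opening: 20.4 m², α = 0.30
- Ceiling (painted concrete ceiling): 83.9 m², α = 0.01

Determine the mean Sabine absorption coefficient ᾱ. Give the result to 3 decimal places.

0.085

Total surface area S = 361.8 m².
A = 149.7·0.13 + 3.5·0.15 + 83.9·0.04 + 20.4·0.03 + 20.4·0.30 + 83.9·0.01 = 30.913 sabins.
ᾱ = 30.913 / 361.8 = 0.085.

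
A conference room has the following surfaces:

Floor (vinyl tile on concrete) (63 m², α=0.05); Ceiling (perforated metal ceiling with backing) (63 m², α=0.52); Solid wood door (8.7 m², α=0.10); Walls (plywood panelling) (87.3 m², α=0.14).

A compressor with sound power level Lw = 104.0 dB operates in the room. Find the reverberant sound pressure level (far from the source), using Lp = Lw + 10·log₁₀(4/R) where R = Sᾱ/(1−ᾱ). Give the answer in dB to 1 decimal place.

A = 49.002 sabins; S = 222.0 m².
ᾱ = 0.2207, so room constant R = A/(1−ᾱ) = 62.880 m².
Lp = Lw + 10 log₁₀(4/R) = 104.0 -11.96 = 92.0 dB.

92.0 dB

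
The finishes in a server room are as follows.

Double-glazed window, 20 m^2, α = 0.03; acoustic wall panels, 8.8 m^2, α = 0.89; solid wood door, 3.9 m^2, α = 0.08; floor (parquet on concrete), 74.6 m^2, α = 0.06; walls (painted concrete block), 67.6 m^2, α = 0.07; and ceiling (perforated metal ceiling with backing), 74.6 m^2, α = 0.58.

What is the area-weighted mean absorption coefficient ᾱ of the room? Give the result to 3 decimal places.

0.245

S = Σ Sᵢ = 20 + 8.8 + 3.9 + 74.6 + 67.6 + 74.6 = 249.5 m^2.
A = 20*0.03 + 8.8*0.89 + 3.9*0.08 + 74.6*0.06 + 67.6*0.07 + 74.6*0.58 = 61.220 sabins.
ᾱ = A/S = 0.245.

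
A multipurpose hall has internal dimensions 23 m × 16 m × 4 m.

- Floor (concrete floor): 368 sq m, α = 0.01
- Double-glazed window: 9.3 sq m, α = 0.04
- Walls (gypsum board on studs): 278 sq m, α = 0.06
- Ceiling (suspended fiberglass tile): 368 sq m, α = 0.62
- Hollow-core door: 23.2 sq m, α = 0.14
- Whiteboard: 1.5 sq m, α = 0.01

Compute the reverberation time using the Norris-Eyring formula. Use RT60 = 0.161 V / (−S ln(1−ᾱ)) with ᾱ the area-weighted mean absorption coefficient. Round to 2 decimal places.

0.82 sec

Total surface area S = 368 + 9.3 + 278 + 368 + 23.2 + 1.5 = 1048.0 sq m.
Σ(Sᵢαᵢ) = 368·0.01 + 9.3·0.04 + 278·0.06 + 368·0.62 + 23.2·0.14 + 1.5·0.01 = 252.155.
ᾱ = 252.155 / 1048.0 = 0.2406.
−S·ln(1−ᾱ) = −1048.0 × ln(1 − 0.2406) = 288.438.
V = 23 × 16 × 4 = 1472 m³.
RT60 = 0.161 × 1472 / 288.438 = 0.82 s.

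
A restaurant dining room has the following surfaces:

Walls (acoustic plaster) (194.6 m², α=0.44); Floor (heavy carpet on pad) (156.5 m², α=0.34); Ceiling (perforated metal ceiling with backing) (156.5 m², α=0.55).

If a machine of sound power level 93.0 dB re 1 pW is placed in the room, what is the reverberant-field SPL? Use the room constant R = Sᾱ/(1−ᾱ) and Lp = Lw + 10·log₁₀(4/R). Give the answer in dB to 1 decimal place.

Σ(Sᵢαᵢ) = 194.6×0.44 + 156.5×0.34 + 156.5×0.55 = 224.909; total area S = 507.6 m².
ᾱ = 224.909/507.6 = 0.4431; R = Sᾱ/(1−ᾱ) = 224.909/(1−0.4431) = 403.859 m².
Lp = 93.0 + 10·log₁₀(4/403.859) = 93.0 + (-20.04) = 73.0 dB.

73.0 dB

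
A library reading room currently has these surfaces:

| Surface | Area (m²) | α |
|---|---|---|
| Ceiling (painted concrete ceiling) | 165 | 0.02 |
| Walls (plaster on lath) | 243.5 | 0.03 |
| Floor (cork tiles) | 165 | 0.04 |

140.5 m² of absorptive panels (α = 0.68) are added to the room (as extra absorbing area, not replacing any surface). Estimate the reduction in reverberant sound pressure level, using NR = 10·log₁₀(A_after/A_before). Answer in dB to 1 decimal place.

A_before = Σ Sᵢαᵢ = 165·0.02 + 243.5·0.03 + 165·0.04 = 17.205 sabins.
Treatment contributes 140.5·0.68 = 95.540 sabins.
A_after = 17.205 + 95.540 = 112.745 sabins.
NR = 10·log₁₀(112.745/17.205) = 8.2 dB.

8.2 dB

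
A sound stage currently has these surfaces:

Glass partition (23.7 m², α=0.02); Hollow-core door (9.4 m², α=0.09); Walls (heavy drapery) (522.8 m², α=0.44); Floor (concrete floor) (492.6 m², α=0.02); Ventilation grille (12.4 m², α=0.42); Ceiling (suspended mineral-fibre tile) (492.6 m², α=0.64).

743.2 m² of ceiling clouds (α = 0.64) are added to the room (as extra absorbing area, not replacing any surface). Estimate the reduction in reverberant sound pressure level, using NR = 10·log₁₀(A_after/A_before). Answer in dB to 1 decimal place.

Summing Sᵢαᵢ: 0.474 + 0.846 + 230.032 + 9.852 + 5.208 + 315.264 → A_before = 561.676 sabins.
Treatment contributes 743.2·0.64 = 475.648 sabins.
New total A_after = 1037.324 sabins.
NR = 10·log₁₀(1037.324/561.676) = 2.7 dB.

2.7 dB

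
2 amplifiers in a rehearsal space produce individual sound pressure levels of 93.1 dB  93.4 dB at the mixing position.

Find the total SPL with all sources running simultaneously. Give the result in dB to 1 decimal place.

Σ 10^(Lᵢ/10) = 4.229e+09.
Back to dB: 10·log₁₀ Σ = 96.3 dB.

96.3 dB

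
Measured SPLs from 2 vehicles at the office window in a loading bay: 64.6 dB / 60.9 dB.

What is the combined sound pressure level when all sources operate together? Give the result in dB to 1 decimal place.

Sum in the linear (power) domain: Σ 10^(Lᵢ/10) = 10^(64.6/10) + 10^(60.9/10) = 4.114e+06.
L_total = 10·log₁₀(4.114e+06) = 66.1 dB.

66.1 dB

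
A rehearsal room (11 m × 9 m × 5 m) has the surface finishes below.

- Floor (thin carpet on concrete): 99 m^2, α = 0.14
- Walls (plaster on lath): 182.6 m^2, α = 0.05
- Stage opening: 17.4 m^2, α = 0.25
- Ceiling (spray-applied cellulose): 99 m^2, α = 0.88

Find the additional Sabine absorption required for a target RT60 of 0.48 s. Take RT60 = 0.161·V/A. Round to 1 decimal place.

Summing Sᵢαᵢ: 13.860 + 9.130 + 4.350 + 87.120 → A₁ = 114.460 sabins.
For T = 0.48 s, need A₂ = 0.161·V/T = 0.161·495/0.48 = 166.031 sabins.
Shortfall: 166.031 − 114.460 = 51.6 sabins.

51.6 sabins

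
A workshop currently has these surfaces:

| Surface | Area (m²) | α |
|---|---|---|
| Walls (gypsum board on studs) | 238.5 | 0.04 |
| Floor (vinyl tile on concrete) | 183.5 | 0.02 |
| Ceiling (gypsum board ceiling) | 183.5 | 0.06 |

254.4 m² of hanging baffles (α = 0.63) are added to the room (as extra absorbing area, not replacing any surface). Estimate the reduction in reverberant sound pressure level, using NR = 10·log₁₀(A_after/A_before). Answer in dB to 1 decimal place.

8.8 dB

Equivalent absorption area: A_before = 238.5×0.04 + 183.5×0.02 + 183.5×0.06 = 24.220 m².
Added absorption = 254.4 × 0.63 = 160.272 sabins.
New total A_after = 184.492 sabins.
NR = 10·log₁₀(184.492/24.220) = 8.8 dB.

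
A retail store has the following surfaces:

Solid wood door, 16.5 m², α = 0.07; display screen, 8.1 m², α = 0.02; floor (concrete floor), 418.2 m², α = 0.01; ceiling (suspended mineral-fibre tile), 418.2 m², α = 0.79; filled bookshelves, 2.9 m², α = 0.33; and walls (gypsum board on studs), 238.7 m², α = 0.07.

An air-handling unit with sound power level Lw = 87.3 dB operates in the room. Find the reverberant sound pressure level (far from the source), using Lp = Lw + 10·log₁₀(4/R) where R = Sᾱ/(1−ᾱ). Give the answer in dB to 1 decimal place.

66.2 dB

Σ(Sᵢαᵢ) = 16.5×0.07 + 8.1×0.02 + 418.2×0.01 + 418.2×0.79 + 2.9×0.33 + 238.7×0.07 = 353.543; total area S = 1102.6 m².
ᾱ = 0.3206, so room constant R = A/(1−ᾱ) = 520.375 m².
Lp = Lw + 10 log₁₀(4/R) = 87.3 -21.14 = 66.2 dB.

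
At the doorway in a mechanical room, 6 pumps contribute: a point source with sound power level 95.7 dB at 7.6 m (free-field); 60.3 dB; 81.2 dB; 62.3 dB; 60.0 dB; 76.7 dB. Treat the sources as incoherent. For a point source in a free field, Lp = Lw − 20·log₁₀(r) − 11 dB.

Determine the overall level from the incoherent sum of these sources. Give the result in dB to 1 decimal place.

Source at 7.6 m: Lp = 95.7 − 20·log₁₀(7.6) − 11 = 67.1 dB.
Σ 10^(Lᵢ/10) = 1.875e+08.
Back to dB: 10·log₁₀ Σ = 82.7 dB.

82.7 dB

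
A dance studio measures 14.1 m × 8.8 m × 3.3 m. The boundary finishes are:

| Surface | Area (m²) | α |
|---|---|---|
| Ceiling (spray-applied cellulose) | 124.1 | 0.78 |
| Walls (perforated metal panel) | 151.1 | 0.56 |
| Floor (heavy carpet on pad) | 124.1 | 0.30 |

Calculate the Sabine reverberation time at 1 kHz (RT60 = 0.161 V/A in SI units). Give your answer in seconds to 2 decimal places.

0.30 sec

Equivalent absorption area: A = 124.1×0.78 + 151.1×0.56 + 124.1×0.30 = 218.644 m².
V = 14.1·8.8·3.3 = 409.464 m³.
RT60 = 0.161 · V / A = 0.161 × 409.464 / 218.644 = 0.30 s.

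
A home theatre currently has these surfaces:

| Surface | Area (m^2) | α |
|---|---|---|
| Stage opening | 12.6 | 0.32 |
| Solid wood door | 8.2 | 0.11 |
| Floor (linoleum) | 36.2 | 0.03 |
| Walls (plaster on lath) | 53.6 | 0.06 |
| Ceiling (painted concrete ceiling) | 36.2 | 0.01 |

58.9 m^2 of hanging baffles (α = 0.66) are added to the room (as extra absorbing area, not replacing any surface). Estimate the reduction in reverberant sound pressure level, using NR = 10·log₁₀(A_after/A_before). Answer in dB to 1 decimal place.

7.0 dB

A_before = Σ Sᵢαᵢ = 12.6×0.32 + 8.2×0.11 + 36.2×0.03 + 53.6×0.06 + 36.2×0.01 = 9.598 sabins.
Treatment contributes 58.9·0.66 = 38.874 sabins.
A_after = 9.598 + 38.874 = 48.472 sabins.
NR = 10·log₁₀(48.472/9.598) = 7.0 dB.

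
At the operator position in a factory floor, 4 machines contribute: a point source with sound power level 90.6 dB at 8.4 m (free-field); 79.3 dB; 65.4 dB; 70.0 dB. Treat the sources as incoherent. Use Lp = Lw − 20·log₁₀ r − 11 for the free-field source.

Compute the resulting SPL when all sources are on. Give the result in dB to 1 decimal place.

80.0 dB

Source at 8.4 m: Lp = 90.6 − 20·log₁₀(8.4) − 11 = 61.1 dB.
Sum in the linear (power) domain: Σ 10^(Lᵢ/10) = 10^(61.1/10) + 10^(79.3/10) + 10^(65.4/10) + 10^(70.0/10) = 9.987e+07.
Combined level = 10 log₁₀(9.987e+07) = 80.0 dB.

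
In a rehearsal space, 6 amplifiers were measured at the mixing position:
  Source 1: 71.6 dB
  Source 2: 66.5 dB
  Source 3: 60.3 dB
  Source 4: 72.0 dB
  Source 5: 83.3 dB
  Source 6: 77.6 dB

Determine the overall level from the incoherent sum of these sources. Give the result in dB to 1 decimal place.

84.9 dB

Σ 10^(Lᵢ/10) = 3.072e+08.
L_total = 10·log₁₀(3.072e+08) = 84.9 dB.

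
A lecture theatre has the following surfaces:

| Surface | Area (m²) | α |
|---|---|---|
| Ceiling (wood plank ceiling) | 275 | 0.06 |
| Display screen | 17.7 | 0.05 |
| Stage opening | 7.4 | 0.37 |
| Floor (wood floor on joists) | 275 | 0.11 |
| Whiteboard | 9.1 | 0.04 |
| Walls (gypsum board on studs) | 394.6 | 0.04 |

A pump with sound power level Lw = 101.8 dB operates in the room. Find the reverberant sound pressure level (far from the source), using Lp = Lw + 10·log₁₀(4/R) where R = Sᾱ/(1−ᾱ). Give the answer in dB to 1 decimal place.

89.3 dB

A = 66.521 sabins; S = 978.8 m².
ᾱ = 0.0680, so room constant R = A/(1−ᾱ) = 71.374 m².
Lp = 101.8 + 10·log₁₀(4/71.374) = 101.8 + (-12.51) = 89.3 dB.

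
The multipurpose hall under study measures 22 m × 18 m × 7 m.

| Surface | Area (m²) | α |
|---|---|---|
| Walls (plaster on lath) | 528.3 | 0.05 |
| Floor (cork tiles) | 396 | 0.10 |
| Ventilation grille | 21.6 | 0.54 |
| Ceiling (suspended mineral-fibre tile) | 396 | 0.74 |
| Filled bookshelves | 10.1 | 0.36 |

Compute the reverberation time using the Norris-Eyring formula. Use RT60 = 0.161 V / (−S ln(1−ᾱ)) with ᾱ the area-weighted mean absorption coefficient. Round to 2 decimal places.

Total surface area S = 528.3 + 396 + 21.6 + 396 + 10.1 = 1352.0 m².
Σ(Sᵢαᵢ) = 528.3·0.05 + 396·0.10 + 21.6·0.54 + 396·0.74 + 10.1·0.36 = 374.355.
ᾱ = 374.355 / 1352.0 = 0.2769.
Eyring denominator: −S ln(1−ᾱ) = 438.329.
V = 22 × 18 × 7 = 2772 m³.
RT60 = 0.161 × 2772 / 438.329 = 1.02 s.

1.02 seconds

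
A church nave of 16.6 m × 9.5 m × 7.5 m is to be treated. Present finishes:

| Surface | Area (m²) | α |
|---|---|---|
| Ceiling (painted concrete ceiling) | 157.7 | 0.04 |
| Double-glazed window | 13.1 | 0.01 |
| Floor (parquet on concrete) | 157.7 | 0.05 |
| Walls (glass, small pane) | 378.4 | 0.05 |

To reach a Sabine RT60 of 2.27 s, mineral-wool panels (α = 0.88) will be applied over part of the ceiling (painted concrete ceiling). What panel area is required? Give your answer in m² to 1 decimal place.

60.3

A₁ = Σ Sᵢαᵢ = 157.7*0.04 + 13.1*0.01 + 157.7*0.05 + 378.4*0.05 = 33.244 sabins.
Required A₂ = 0.161·1182.75/2.27 = 83.887 sabins.
Absorption to add: 83.887 − 33.244 = 50.643 sabins.
Net gain per m²: Δα = 0.88 − 0.04 = 0.84.
Panel area = 50.643 / 0.84 = 60.3 m².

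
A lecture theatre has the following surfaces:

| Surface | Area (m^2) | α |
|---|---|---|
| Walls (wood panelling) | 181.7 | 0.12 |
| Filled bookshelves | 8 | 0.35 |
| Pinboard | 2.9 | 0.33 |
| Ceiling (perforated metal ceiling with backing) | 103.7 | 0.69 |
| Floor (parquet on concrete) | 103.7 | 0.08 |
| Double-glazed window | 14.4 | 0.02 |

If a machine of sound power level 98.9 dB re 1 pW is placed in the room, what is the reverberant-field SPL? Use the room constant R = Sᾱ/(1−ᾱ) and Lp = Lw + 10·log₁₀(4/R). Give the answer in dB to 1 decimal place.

83.4 dB

A = 105.698 sabins; S = 414.4 m^2.
ᾱ = 105.698/414.4 = 0.2551; R = Sᾱ/(1−ᾱ) = 105.698/(1−0.2551) = 141.896 m^2.
Lp = 98.9 + 10·log₁₀(4/141.896) = 98.9 + (-15.50) = 83.4 dB.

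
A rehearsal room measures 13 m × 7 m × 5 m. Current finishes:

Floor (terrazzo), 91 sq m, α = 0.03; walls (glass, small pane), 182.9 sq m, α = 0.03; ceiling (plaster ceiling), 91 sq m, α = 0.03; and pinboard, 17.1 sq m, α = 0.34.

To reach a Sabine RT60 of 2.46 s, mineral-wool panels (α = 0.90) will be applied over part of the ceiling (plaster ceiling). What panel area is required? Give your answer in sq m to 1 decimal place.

A₁ = Σ Sᵢαᵢ = 91·0.03 + 182.9·0.03 + 91·0.03 + 17.1·0.34 = 16.761 sabins.
Required A₂ = 0.161·455/2.46 = 29.778 sabins.
Absorption to add: 29.778 − 16.761 = 13.017 sabins.
Net gain per sq m: Δα = 0.90 − 0.03 = 0.87.
Panel area = 13.017 / 0.87 = 15.0 sq m.

15.0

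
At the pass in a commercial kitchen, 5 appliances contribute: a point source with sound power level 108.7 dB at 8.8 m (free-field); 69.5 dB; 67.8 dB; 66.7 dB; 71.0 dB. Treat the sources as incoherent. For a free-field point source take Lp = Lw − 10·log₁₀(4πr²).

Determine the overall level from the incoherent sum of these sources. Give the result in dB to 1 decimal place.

80.3 dB

Source at 8.8 m: Lp = 108.7 − 10·log₁₀(4π·8.8²) = 108.7 − 10·log₁₀(973.140) = 78.8 dB.
Converting to relative power and adding: 10^(78.8/10) + 10^(69.5/10) + 10^(67.8/10) + 10^(66.7/10) + 10^(71.0/10) = 1.081e+08.
L_total = 10·log₁₀(1.081e+08) = 80.3 dB.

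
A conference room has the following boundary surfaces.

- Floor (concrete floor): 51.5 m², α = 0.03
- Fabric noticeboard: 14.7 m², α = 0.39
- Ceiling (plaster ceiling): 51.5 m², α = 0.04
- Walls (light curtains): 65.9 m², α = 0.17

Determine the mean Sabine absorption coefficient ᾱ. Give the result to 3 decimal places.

S = Σ Sᵢ = 51.5 + 14.7 + 51.5 + 65.9 = 183.6 m².
A = 51.5*0.03 + 14.7*0.39 + 51.5*0.04 + 65.9*0.17 = 20.541 sabins.
ᾱ = 20.541 / 183.6 = 0.112.

0.112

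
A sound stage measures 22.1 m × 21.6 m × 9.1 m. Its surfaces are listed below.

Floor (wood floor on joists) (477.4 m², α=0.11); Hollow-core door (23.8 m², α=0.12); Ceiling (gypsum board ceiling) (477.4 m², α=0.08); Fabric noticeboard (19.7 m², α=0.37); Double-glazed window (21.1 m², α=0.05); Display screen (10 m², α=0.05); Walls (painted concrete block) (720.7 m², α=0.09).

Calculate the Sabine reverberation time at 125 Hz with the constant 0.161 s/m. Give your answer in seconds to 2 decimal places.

4.18 seconds

Summing Sᵢαᵢ: 52.514 + 2.856 + 38.192 + 7.289 + 1.055 + 0.500 + 64.863 → A = 167.269 sabins.
V = 22.1·21.6·9.1 = 4343.976 m³.
RT60 = 0.161 · V / A = 0.161 × 4343.976 / 167.269 = 4.18 s.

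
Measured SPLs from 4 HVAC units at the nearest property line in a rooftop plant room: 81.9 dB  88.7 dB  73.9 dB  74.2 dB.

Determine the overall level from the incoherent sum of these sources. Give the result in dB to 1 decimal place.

Sum in the linear (power) domain: Σ 10^(Lᵢ/10) = 10^(81.9/10) + 10^(88.7/10) + 10^(73.9/10) + 10^(74.2/10) = 9.47e+08.
Back to dB: 10·log₁₀ Σ = 89.8 dB.

89.8 dB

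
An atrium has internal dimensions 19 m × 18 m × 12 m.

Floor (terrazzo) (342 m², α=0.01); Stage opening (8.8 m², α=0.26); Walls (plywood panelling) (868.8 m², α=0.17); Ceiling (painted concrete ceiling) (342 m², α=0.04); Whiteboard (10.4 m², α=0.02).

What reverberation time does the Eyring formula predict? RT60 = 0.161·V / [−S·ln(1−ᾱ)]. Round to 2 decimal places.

3.74 s

S = Σ Sᵢ = 1572.0 m².
Σ(Sᵢαᵢ) = 342×0.01 + 8.8×0.26 + 868.8×0.17 + 342×0.04 + 10.4×0.02 = 167.292.
ᾱ = 167.292 / 1572.0 = 0.1064.
Eyring denominator: −S ln(1−ᾱ) = 176.845.
V = 19 × 18 × 12 = 4104 m³.
RT60 = 0.161 × 4104 / 176.845 = 3.74 s.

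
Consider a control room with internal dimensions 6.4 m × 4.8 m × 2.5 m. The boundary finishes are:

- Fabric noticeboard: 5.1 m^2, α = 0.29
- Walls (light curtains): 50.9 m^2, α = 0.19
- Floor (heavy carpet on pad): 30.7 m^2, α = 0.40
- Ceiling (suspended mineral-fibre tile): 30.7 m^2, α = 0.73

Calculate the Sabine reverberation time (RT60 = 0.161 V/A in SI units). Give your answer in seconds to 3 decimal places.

0.270 sec

Total absorption A = 5.1*0.29 + 50.9*0.19 + 30.7*0.40 + 30.7*0.73
  = 1.479 + 9.671 + 12.280 + 22.411 = 45.841 m^2 sabins.
Volume V = 6.4 × 4.8 × 2.5 = 76.8 m³.
T = 0.161 V/A = 0.161·76.8/45.841 = 0.270 s.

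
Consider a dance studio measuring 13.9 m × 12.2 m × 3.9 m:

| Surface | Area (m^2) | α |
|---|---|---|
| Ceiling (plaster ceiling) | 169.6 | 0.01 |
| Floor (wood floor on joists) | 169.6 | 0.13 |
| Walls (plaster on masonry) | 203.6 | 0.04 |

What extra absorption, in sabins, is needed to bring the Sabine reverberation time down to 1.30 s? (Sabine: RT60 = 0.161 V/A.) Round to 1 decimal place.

Equivalent absorption area: A₁ = 169.6×0.01 + 169.6×0.13 + 203.6×0.04 = 31.888 m^2.
For T = 1.30 s, need A₂ = 0.161·V/T = 0.161·661.362/1.30 = 81.907 sabins.
Additional absorption ΔA = 81.907 − 31.888 = 50.0 sabins.

50.0 sabins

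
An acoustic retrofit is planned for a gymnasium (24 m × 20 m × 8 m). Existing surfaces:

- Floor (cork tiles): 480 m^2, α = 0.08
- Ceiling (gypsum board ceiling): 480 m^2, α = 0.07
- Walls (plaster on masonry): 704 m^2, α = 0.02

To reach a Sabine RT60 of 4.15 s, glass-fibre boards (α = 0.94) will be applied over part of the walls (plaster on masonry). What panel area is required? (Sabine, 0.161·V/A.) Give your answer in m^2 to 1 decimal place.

A₁ = Σ Sᵢαᵢ = 480×0.08 + 480×0.07 + 704×0.02 = 86.080 sabins.
Required A₂ = 0.161·3840/4.15 = 148.973 sabins.
ΔA needed = 148.973 − 86.080 = 62.893 sabins.
Each m^2 of panel replacing the walls (plaster on masonry) adds (0.94 − 0.02) = 0.92 sabins.
Panel area = 62.893 / 0.92 = 68.4 m^2.

68.4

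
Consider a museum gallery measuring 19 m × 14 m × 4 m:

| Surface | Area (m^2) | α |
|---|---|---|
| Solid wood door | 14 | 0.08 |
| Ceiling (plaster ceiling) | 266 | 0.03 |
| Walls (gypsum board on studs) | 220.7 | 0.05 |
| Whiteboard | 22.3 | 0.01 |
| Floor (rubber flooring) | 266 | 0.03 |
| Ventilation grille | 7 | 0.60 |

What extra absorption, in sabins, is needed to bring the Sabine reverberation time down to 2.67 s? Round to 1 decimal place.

31.6 sabins

A₁ = Σ Sᵢαᵢ = 14*0.08 + 266*0.03 + 220.7*0.05 + 22.3*0.01 + 266*0.03 + 7*0.60 = 32.538 sabins.
V = 1064 m³. Required absorption A₂ = 0.161 × 1064 / 2.67 = 64.159 sabins.
Additional absorption ΔA = 64.159 − 32.538 = 31.6 sabins.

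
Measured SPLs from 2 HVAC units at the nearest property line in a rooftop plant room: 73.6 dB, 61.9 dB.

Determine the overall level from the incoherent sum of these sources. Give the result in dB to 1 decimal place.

Converting to relative power and adding: 10^(73.6/10) + 10^(61.9/10) = 2.446e+07.
L_total = 10·log₁₀(2.446e+07) = 73.9 dB.

73.9 dB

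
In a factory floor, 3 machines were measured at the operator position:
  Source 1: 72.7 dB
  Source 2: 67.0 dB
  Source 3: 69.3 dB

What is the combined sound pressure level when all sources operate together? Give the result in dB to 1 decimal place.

75.1 dB

Σ 10^(Lᵢ/10) = 3.214e+07.
Back to dB: 10·log₁₀ Σ = 75.1 dB.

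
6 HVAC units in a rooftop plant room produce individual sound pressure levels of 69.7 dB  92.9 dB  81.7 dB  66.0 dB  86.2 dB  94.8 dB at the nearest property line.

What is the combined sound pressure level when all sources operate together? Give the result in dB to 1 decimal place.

97.4 dB

Converting to relative power and adding: 10^(69.7/10) + 10^(92.9/10) + 10^(81.7/10) + 10^(66.0/10) + 10^(86.2/10) + 10^(94.8/10) = 5.548e+09.
L_total = 10·log₁₀(5.548e+09) = 97.4 dB.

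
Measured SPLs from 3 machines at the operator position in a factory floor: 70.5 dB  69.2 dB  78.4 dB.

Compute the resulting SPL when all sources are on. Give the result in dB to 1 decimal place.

79.5 dB

Σ 10^(Lᵢ/10) = 8.872e+07.
Back to dB: 10·log₁₀ Σ = 79.5 dB.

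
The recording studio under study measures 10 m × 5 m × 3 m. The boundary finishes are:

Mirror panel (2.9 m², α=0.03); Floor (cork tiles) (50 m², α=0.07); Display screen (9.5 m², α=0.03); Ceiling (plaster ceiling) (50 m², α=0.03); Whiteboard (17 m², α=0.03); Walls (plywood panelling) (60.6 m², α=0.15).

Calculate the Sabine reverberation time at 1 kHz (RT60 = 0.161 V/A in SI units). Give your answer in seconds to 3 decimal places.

A = Σ Sᵢαᵢ = 2.9*0.03 + 50*0.07 + 9.5*0.03 + 50*0.03 + 17*0.03 + 60.6*0.15 = 14.972 sabins.
Volume V = 10 × 5 × 3 = 150 m³.
T = 0.161 V/A = 0.161·150/14.972 = 1.613 s.

1.613 s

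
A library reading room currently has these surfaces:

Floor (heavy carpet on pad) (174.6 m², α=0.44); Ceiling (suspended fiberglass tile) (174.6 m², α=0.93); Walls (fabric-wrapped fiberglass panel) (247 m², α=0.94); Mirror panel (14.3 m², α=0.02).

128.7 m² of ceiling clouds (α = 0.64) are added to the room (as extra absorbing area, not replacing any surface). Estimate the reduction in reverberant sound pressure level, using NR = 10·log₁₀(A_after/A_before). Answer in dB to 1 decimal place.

0.7 dB

Summing Sᵢαᵢ: 76.824 + 162.378 + 232.180 + 0.286 → A_before = 471.668 sabins.
Treatment contributes 128.7·0.64 = 82.368 sabins.
New total A_after = 554.036 sabins.
NR = 10·log₁₀(554.036/471.668) = 0.7 dB.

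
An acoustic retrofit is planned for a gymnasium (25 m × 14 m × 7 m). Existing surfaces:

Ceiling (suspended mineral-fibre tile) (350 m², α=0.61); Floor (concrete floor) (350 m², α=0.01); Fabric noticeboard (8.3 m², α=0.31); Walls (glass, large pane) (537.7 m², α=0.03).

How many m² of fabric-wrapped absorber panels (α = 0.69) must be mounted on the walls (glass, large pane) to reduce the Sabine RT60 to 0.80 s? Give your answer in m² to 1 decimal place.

389.9

Total absorption A₁ = 350×0.61 + 350×0.01 + 8.3×0.31 + 537.7×0.03
  = 213.500 + 3.500 + 2.573 + 16.131 = 235.704 m² sabins.
Required A₂ = 0.161·2450/0.80 = 493.062 sabins.
Absorption to add: 493.062 − 235.704 = 257.358 sabins.
Each m² of panel replacing the walls (glass, large pane) adds (0.69 − 0.03) = 0.66 sabins.
Area = ΔA/Δα = 257.358/0.66 = 389.9 m².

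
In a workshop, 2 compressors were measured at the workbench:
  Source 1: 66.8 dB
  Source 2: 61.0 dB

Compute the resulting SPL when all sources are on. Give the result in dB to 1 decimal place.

Σ 10^(Lᵢ/10) = 6.045e+06.
Combined level = 10 log₁₀(6.045e+06) = 67.8 dB.

67.8 dB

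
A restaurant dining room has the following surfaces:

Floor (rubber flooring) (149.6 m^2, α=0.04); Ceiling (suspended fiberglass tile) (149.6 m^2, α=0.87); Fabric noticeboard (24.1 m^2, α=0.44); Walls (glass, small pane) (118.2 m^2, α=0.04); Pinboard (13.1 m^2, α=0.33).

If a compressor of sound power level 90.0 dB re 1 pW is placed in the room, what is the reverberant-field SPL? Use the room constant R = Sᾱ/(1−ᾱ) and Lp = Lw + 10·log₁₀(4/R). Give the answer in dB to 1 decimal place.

72.3 dB

Σ(Sᵢαᵢ) = 149.6·0.04 + 149.6·0.87 + 24.1·0.44 + 118.2·0.04 + 13.1·0.33 = 155.791; total area S = 454.6 m^2.
ᾱ = 155.791/454.6 = 0.3427; R = Sᾱ/(1−ᾱ) = 155.791/(1−0.3427) = 237.017 m^2.
Lp = Lw + 10 log₁₀(4/R) = 90.0 -17.73 = 72.3 dB.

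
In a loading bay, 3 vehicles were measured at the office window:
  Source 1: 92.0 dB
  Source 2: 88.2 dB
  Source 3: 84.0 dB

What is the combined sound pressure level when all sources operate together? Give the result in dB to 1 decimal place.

94.0 dB

Sum in the linear (power) domain: Σ 10^(Lᵢ/10) = 10^(92.0/10) + 10^(88.2/10) + 10^(84.0/10) = 2.497e+09.
Back to dB: 10·log₁₀ Σ = 94.0 dB.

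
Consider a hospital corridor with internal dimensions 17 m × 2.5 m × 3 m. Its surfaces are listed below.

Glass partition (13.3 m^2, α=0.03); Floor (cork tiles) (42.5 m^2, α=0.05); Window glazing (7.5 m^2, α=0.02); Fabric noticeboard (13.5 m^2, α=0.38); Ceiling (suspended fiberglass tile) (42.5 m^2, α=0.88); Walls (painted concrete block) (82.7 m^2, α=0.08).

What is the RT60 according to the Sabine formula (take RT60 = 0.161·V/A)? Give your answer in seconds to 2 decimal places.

Summing Sᵢαᵢ: 0.399 + 2.125 + 0.150 + 5.130 + 37.400 + 6.616 → A = 51.820 sabins.
Room volume: 127.5 m³.
RT60 = 0.161 · V / A = 0.161 × 127.5 / 51.820 = 0.40 s.

0.40 sec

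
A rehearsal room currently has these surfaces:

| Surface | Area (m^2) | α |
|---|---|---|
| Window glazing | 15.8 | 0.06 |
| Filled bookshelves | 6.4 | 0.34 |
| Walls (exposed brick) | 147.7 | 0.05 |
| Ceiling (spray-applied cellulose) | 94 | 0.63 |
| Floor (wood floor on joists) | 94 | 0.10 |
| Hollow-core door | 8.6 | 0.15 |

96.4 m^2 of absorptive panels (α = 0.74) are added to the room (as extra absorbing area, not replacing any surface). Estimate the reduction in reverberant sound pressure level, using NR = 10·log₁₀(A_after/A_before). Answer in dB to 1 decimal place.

2.8 dB

Summing Sᵢαᵢ: 0.948 + 2.176 + 7.385 + 59.220 + 9.400 + 1.290 → A_before = 80.419 sabins.
Treatment contributes 96.4·0.74 = 71.336 sabins.
A_after = 80.419 + 71.336 = 151.755 sabins.
Reduction = 10 log₁₀(A_after/A_before) = 10 log₁₀(1.8871) = 2.8 dB.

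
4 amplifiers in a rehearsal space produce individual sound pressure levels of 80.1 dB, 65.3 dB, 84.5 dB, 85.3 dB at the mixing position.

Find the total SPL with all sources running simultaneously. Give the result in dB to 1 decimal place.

88.6 dB

Sum in the linear (power) domain: Σ 10^(Lᵢ/10) = 10^(80.1/10) + 10^(65.3/10) + 10^(84.5/10) + 10^(85.3/10) = 7.264e+08.
Back to dB: 10·log₁₀ Σ = 88.6 dB.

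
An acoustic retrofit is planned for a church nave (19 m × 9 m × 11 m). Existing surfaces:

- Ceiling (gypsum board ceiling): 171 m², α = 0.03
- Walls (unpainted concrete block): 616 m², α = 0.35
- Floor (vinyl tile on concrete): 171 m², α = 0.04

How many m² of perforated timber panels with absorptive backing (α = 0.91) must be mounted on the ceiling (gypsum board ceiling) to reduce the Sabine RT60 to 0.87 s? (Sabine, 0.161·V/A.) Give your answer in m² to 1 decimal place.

137.0

Equivalent absorption area: A₁ = 171*0.03 + 616*0.35 + 171*0.04 = 227.570 m².
Required A₂ = 0.161·1881/0.87 = 348.093 sabins.
ΔA needed = 348.093 − 227.570 = 120.523 sabins.
Each m² of panel replacing the ceiling (gypsum board ceiling) adds (0.91 − 0.03) = 0.88 sabins.
Area = ΔA/Δα = 120.523/0.88 = 137.0 m².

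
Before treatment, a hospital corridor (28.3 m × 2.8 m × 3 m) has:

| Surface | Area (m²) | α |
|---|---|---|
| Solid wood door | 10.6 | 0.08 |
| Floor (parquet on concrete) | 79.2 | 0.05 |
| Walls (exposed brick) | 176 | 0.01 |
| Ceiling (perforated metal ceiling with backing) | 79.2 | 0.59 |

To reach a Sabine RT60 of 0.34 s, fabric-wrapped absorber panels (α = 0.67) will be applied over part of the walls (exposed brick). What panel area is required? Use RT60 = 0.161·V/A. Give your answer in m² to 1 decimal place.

Summing Sᵢαᵢ: 0.848 + 3.960 + 1.760 + 46.728 → A₁ = 53.296 sabins.
V = 237.72 m³. Target absorption A₂ = 0.161 × 237.72 / 0.34 = 112.567 sabins.
ΔA needed = 112.567 − 53.296 = 59.271 sabins.
Net gain per m²: Δα = 0.67 − 0.01 = 0.66.
Panel area = 59.271 / 0.66 = 89.8 m².

89.8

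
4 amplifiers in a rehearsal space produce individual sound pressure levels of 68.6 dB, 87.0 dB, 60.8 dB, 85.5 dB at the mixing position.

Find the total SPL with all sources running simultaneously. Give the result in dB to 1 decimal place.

Sum in the linear (power) domain: Σ 10^(Lᵢ/10) = 10^(68.6/10) + 10^(87.0/10) + 10^(60.8/10) + 10^(85.5/10) = 8.644e+08.
Combined level = 10 log₁₀(8.644e+08) = 89.4 dB.

89.4 dB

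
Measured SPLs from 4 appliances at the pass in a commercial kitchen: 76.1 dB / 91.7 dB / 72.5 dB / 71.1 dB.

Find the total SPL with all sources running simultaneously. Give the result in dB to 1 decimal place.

Σ 10^(Lᵢ/10) = 1.551e+09.
Back to dB: 10·log₁₀ Σ = 91.9 dB.

91.9 dB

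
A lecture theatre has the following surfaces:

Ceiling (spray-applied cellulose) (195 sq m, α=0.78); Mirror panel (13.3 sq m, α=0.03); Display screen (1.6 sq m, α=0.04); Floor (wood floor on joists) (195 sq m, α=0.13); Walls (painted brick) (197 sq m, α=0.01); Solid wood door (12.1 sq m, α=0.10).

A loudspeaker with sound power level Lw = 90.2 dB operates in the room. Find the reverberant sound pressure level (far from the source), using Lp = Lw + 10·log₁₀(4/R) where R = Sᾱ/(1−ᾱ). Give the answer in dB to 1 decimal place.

72.1 dB

Σ(Sᵢαᵢ) = 195×0.78 + 13.3×0.03 + 1.6×0.04 + 195×0.13 + 197×0.01 + 12.1×0.10 = 181.093; total area S = 614.0 sq m.
ᾱ = 0.2949, so room constant R = A/(1−ᾱ) = 256.833 sq m.
Lp = Lw + 10 log₁₀(4/R) = 90.2 -18.08 = 72.1 dB.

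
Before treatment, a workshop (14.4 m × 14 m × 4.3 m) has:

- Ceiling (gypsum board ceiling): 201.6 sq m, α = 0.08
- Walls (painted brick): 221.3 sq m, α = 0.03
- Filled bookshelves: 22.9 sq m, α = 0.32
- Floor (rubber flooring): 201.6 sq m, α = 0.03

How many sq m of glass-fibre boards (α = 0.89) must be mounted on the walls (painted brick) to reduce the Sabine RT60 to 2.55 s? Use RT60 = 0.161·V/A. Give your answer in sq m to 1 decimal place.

21.6

Equivalent absorption area: A₁ = 201.6×0.08 + 221.3×0.03 + 22.9×0.32 + 201.6×0.03 = 36.143 sq m.
V = 866.88 m³. Target absorption A₂ = 0.161 × 866.88 / 2.55 = 54.732 sabins.
ΔA needed = 54.732 − 36.143 = 18.589 sabins.
Each sq m of panel replacing the walls (painted brick) adds (0.89 − 0.03) = 0.86 sabins.
Panel area = 18.589 / 0.86 = 21.6 sq m.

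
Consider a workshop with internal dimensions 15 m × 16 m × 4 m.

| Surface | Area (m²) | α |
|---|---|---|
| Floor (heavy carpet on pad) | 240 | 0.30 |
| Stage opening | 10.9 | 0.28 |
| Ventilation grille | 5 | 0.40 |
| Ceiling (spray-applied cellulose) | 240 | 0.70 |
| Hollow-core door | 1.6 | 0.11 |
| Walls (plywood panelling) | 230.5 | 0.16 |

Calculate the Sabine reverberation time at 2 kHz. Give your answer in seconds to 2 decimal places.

Summing Sᵢαᵢ: 72.000 + 3.052 + 2.000 + 168.000 + 0.176 + 36.880 → A = 282.108 sabins.
Room volume: 960 m³.
RT60 = 0.161 · V / A = 0.161 × 960 / 282.108 = 0.55 s.

0.55 sec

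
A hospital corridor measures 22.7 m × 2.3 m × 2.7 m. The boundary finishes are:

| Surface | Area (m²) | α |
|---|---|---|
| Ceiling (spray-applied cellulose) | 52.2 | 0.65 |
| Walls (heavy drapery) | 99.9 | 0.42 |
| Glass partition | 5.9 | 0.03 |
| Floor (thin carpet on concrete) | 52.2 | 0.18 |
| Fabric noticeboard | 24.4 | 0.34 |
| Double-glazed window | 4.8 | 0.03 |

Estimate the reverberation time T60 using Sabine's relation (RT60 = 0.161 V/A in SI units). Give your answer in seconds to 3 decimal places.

0.242 seconds

Total absorption A = 52.2·0.65 + 99.9·0.42 + 5.9·0.03 + 52.2·0.18 + 24.4·0.34 + 4.8·0.03
  = 33.930 + 41.958 + 0.177 + 9.396 + 8.296 + 0.144 = 93.901 m² sabins.
Room volume: 140.967 m³.
Sabine: RT60 = 0.161 × 140.967 / 93.901 = 0.242 s.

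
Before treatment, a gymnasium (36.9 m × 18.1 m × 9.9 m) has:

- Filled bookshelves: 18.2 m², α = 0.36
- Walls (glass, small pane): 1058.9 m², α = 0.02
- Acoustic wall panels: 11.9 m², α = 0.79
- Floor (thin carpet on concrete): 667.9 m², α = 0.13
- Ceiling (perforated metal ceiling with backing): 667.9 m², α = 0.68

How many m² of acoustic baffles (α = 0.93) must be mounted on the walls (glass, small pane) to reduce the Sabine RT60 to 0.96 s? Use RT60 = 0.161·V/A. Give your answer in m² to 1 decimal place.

A₁ = Σ Sᵢαᵢ = 18.2·0.36 + 1058.9·0.02 + 11.9·0.79 + 667.9·0.13 + 667.9·0.68 = 578.130 sabins.
Required A₂ = 0.161·6612.111/0.96 = 1108.906 sabins.
ΔA needed = 1108.906 − 578.130 = 530.776 sabins.
Net gain per m²: Δα = 0.93 − 0.02 = 0.91.
Area = ΔA/Δα = 530.776/0.91 = 583.3 m².

583.3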